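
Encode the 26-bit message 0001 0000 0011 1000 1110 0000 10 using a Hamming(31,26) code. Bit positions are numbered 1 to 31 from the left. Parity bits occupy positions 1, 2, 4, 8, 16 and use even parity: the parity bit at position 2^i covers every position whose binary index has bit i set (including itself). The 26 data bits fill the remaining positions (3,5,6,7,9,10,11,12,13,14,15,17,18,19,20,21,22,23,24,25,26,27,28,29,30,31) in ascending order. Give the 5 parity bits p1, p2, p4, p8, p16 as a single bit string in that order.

00110

Place data bits at non-power-of-two positions: b3=0, b5=0, b6=0, b7=1, b9=0, b10=0, b11=0, b12=0, b13=0, b14=0, b15=1, b17=1, b18=1, b19=0, b20=0, b21=0, b22=1, b23=1, b24=1, b25=0, b26=0, b27=0, b28=0, b29=0, b30=1, b31=0.
p1 = XOR of data positions {3,5,7,9,11,13,15,17,19,21,23,25,27,29,31} = 0⊕0⊕1⊕0⊕0⊕0⊕1⊕1⊕0⊕0⊕1⊕0⊕0⊕0⊕0 = 0
p2 = XOR of data positions {3,6,7,10,11,14,15,18,19,22,23,26,27,30,31} = 0⊕0⊕1⊕0⊕0⊕0⊕1⊕1⊕0⊕1⊕1⊕0⊕0⊕1⊕0 = 0
p4 = XOR of data positions {5,6,7,12,13,14,15,20,21,22,23,28,29,30,31} = 0⊕0⊕1⊕0⊕0⊕0⊕1⊕0⊕0⊕1⊕1⊕0⊕0⊕1⊕0 = 1
p8 = XOR of data positions {9,10,11,12,13,14,15,24,25,26,27,28,29,30,31} = 0⊕0⊕0⊕0⊕0⊕0⊕1⊕1⊕0⊕0⊕0⊕0⊕0⊕1⊕0 = 1
p16 = XOR of data positions {17,18,19,20,21,22,23,24,25,26,27,28,29,30,31} = 1⊕1⊕0⊕0⊕0⊕1⊕1⊕1⊕0⊕0⊕0⊕0⊕0⊕1⊕0 = 0
Parity bits p1,p2,p4,p8,p16 = 00110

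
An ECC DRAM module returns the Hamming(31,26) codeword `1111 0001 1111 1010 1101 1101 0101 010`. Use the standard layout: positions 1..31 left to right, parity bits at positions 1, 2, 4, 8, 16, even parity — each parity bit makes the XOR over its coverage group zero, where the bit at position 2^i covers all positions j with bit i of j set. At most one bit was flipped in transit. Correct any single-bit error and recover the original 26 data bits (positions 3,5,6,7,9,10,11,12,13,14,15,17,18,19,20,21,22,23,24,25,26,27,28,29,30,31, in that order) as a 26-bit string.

10001111101110111010101000

s1: b1⊕b3⊕b5⊕b7⊕b9⊕b11⊕b13⊕b15⊕b17⊕b19⊕b21⊕b23⊕b25⊕b27⊕b29⊕b31 = 1⊕1⊕0⊕0⊕1⊕1⊕1⊕1⊕1⊕0⊕1⊕0⊕0⊕0⊕0⊕0 = 0
s2: b2⊕b3⊕b6⊕b7⊕b10⊕b11⊕b14⊕b15⊕b18⊕b19⊕b22⊕b23⊕b26⊕b27⊕b30⊕b31 = 1⊕1⊕0⊕0⊕1⊕1⊕0⊕1⊕1⊕0⊕1⊕0⊕1⊕0⊕1⊕0 = 1
s4: b4⊕b5⊕b6⊕b7⊕b12⊕b13⊕b14⊕b15⊕b20⊕b21⊕b22⊕b23⊕b28⊕b29⊕b30⊕b31 = 1⊕0⊕0⊕0⊕1⊕1⊕0⊕1⊕1⊕1⊕1⊕0⊕1⊕0⊕1⊕0 = 1
s8: b8⊕b9⊕b10⊕b11⊕b12⊕b13⊕b14⊕b15⊕b24⊕b25⊕b26⊕b27⊕b28⊕b29⊕b30⊕b31 = 1⊕1⊕1⊕1⊕1⊕1⊕0⊕1⊕1⊕0⊕1⊕0⊕1⊕0⊕1⊕0 = 1
s16: b16⊕b17⊕b18⊕b19⊕b20⊕b21⊕b22⊕b23⊕b24⊕b25⊕b26⊕b27⊕b28⊕b29⊕b30⊕b31 = 0⊕1⊕1⊕0⊕1⊕1⊕1⊕0⊕1⊕0⊕1⊕0⊕1⊕0⊕1⊕0 = 1
Syndrome (s16...s1) = 11110 → position 30.
Flip bit 30: corrected codeword = 1111000111111010110111010101000
Data bits at positions 3,5,6,7,9,10,11,12,13,14,15,17,18,19,20,21,22,23,24,25,26,27,28,29,30,31: 10001111101110111010101000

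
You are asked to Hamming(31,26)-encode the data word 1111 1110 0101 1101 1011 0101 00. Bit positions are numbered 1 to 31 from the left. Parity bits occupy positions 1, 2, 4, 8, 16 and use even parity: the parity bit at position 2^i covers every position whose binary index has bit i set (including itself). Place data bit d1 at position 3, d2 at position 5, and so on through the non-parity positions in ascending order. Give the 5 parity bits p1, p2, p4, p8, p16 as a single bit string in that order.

10101

Place data bits at non-power-of-two positions: b3=1, b5=1, b6=1, b7=1, b9=1, b10=1, b11=1, b12=0, b13=0, b14=1, b15=0, b17=1, b18=1, b19=1, b20=0, b21=1, b22=1, b23=0, b24=1, b25=1, b26=0, b27=1, b28=0, b29=1, b30=0, b31=0.
p1 = XOR of data positions {3,5,7,9,11,13,15,17,19,21,23,25,27,29,31} = 1⊕1⊕1⊕1⊕1⊕0⊕0⊕1⊕1⊕1⊕0⊕1⊕1⊕1⊕0 = 1
p2 = XOR of data positions {3,6,7,10,11,14,15,18,19,22,23,26,27,30,31} = 1⊕1⊕1⊕1⊕1⊕1⊕0⊕1⊕1⊕1⊕0⊕0⊕1⊕0⊕0 = 0
p4 = XOR of data positions {5,6,7,12,13,14,15,20,21,22,23,28,29,30,31} = 1⊕1⊕1⊕0⊕0⊕1⊕0⊕0⊕1⊕1⊕0⊕0⊕1⊕0⊕0 = 1
p8 = XOR of data positions {9,10,11,12,13,14,15,24,25,26,27,28,29,30,31} = 1⊕1⊕1⊕0⊕0⊕1⊕0⊕1⊕1⊕0⊕1⊕0⊕1⊕0⊕0 = 0
p16 = XOR of data positions {17,18,19,20,21,22,23,24,25,26,27,28,29,30,31} = 1⊕1⊕1⊕0⊕1⊕1⊕0⊕1⊕1⊕0⊕1⊕0⊕1⊕0⊕0 = 1
Parity bits p1,p2,p4,p8,p16 = 10101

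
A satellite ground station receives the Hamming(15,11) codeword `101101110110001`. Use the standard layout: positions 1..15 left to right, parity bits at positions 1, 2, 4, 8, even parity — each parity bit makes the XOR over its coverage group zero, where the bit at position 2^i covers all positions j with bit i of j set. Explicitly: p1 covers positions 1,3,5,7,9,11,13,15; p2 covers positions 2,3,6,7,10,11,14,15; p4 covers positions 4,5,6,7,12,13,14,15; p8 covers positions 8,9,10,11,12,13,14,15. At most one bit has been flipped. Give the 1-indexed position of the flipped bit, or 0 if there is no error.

s1: b1⊕b3⊕b5⊕b7⊕b9⊕b11⊕b13⊕b15 = 1⊕1⊕0⊕1⊕0⊕1⊕0⊕1 = 1
s2: b2⊕b3⊕b6⊕b7⊕b10⊕b11⊕b14⊕b15 = 0⊕1⊕1⊕1⊕1⊕1⊕0⊕1 = 0
s4: b4⊕b5⊕b6⊕b7⊕b12⊕b13⊕b14⊕b15 = 1⊕0⊕1⊕1⊕0⊕0⊕0⊕1 = 0
s8: b8⊕b9⊕b10⊕b11⊕b12⊕b13⊕b14⊕b15 = 1⊕0⊕1⊕1⊕0⊕0⊕0⊕1 = 0
Syndrome (s8...s1) = 0001 → position 1.

1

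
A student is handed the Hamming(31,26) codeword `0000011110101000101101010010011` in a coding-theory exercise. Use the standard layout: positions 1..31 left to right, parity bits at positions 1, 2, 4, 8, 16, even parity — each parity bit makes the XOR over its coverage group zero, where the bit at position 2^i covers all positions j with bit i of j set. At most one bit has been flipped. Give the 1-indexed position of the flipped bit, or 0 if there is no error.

s1: b1⊕b3⊕b5⊕b7⊕b9⊕b11⊕b13⊕b15⊕b17⊕b19⊕b21⊕b23⊕b25⊕b27⊕b29⊕b31 = 0⊕0⊕0⊕1⊕1⊕1⊕1⊕0⊕1⊕1⊕0⊕0⊕0⊕1⊕0⊕1 = 0
s2: b2⊕b3⊕b6⊕b7⊕b10⊕b11⊕b14⊕b15⊕b18⊕b19⊕b22⊕b23⊕b26⊕b27⊕b30⊕b31 = 0⊕0⊕1⊕1⊕0⊕1⊕0⊕0⊕0⊕1⊕1⊕0⊕0⊕1⊕1⊕1 = 0
s4: b4⊕b5⊕b6⊕b7⊕b12⊕b13⊕b14⊕b15⊕b20⊕b21⊕b22⊕b23⊕b28⊕b29⊕b30⊕b31 = 0⊕0⊕1⊕1⊕0⊕1⊕0⊕0⊕1⊕0⊕1⊕0⊕0⊕0⊕1⊕1 = 1
s8: b8⊕b9⊕b10⊕b11⊕b12⊕b13⊕b14⊕b15⊕b24⊕b25⊕b26⊕b27⊕b28⊕b29⊕b30⊕b31 = 1⊕1⊕0⊕1⊕0⊕1⊕0⊕0⊕1⊕0⊕0⊕1⊕0⊕0⊕1⊕1 = 0
s16: b16⊕b17⊕b18⊕b19⊕b20⊕b21⊕b22⊕b23⊕b24⊕b25⊕b26⊕b27⊕b28⊕b29⊕b30⊕b31 = 0⊕1⊕0⊕1⊕1⊕0⊕1⊕0⊕1⊕0⊕0⊕1⊕0⊕0⊕1⊕1 = 0
Syndrome (s16...s1) = 00100 → position 4.

4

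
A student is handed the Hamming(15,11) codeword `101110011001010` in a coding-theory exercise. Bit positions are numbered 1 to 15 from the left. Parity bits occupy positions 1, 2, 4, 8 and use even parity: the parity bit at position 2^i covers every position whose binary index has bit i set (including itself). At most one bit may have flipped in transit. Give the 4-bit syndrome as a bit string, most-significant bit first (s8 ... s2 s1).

s1: b1⊕b3⊕b5⊕b7⊕b9⊕b11⊕b13⊕b15 = 1⊕1⊕1⊕0⊕1⊕0⊕0⊕0 = 0
s2: b2⊕b3⊕b6⊕b7⊕b10⊕b11⊕b14⊕b15 = 0⊕1⊕0⊕0⊕0⊕0⊕1⊕0 = 0
s4: b4⊕b5⊕b6⊕b7⊕b12⊕b13⊕b14⊕b15 = 1⊕1⊕0⊕0⊕1⊕0⊕1⊕0 = 0
s8: b8⊕b9⊕b10⊕b11⊕b12⊕b13⊕b14⊕b15 = 1⊕1⊕0⊕0⊕1⊕0⊕1⊕0 = 0
Syndrome (s8...s1) = 0000 → position 0 (no error).

0000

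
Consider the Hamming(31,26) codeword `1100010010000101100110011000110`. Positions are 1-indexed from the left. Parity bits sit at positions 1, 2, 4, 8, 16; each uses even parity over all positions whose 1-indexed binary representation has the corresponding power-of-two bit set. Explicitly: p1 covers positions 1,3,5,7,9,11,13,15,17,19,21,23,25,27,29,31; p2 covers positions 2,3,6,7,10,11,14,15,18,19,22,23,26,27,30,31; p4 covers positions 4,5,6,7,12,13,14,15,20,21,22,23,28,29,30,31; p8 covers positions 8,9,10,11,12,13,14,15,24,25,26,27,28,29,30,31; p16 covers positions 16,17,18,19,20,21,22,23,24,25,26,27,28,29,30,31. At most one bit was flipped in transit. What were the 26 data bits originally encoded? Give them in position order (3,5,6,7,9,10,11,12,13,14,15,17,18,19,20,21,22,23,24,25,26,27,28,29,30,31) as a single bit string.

s1: b1⊕b3⊕b5⊕b7⊕b9⊕b11⊕b13⊕b15⊕b17⊕b19⊕b21⊕b23⊕b25⊕b27⊕b29⊕b31 = 1⊕0⊕0⊕0⊕1⊕0⊕0⊕0⊕1⊕0⊕1⊕0⊕1⊕0⊕1⊕0 = 0
s2: b2⊕b3⊕b6⊕b7⊕b10⊕b11⊕b14⊕b15⊕b18⊕b19⊕b22⊕b23⊕b26⊕b27⊕b30⊕b31 = 1⊕0⊕1⊕0⊕0⊕0⊕1⊕0⊕0⊕0⊕0⊕0⊕0⊕0⊕1⊕0 = 0
s4: b4⊕b5⊕b6⊕b7⊕b12⊕b13⊕b14⊕b15⊕b20⊕b21⊕b22⊕b23⊕b28⊕b29⊕b30⊕b31 = 0⊕0⊕1⊕0⊕0⊕0⊕1⊕0⊕1⊕1⊕0⊕0⊕0⊕1⊕1⊕0 = 0
s8: b8⊕b9⊕b10⊕b11⊕b12⊕b13⊕b14⊕b15⊕b24⊕b25⊕b26⊕b27⊕b28⊕b29⊕b30⊕b31 = 0⊕1⊕0⊕0⊕0⊕0⊕1⊕0⊕1⊕1⊕0⊕0⊕0⊕1⊕1⊕0 = 0
s16: b16⊕b17⊕b18⊕b19⊕b20⊕b21⊕b22⊕b23⊕b24⊕b25⊕b26⊕b27⊕b28⊕b29⊕b30⊕b31 = 1⊕1⊕0⊕0⊕1⊕1⊕0⊕0⊕1⊕1⊕0⊕0⊕0⊕1⊕1⊕0 = 0
Syndrome (s16...s1) = 00000 → position 0 (no error).
No correction needed.
Data bits at positions 3,5,6,7,9,10,11,12,13,14,15,17,18,19,20,21,22,23,24,25,26,27,28,29,30,31: 00101000010100110011000110

00101000010100110011000110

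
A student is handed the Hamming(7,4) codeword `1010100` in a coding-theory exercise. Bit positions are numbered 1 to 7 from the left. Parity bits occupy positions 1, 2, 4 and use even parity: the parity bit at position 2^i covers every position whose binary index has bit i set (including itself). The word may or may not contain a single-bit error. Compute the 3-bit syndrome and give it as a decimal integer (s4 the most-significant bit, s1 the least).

s1: b1⊕b3⊕b5⊕b7 = 1⊕1⊕1⊕0 = 1
s2: b2⊕b3⊕b6⊕b7 = 0⊕1⊕0⊕0 = 1
s4: b4⊕b5⊕b6⊕b7 = 0⊕1⊕0⊕0 = 1
Syndrome (s4...s1) = 111 → position 7.

7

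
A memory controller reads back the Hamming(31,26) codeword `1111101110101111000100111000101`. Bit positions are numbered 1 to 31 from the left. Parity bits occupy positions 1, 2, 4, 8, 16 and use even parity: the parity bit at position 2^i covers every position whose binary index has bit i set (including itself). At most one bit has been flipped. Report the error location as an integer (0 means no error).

s1: b1⊕b3⊕b5⊕b7⊕b9⊕b11⊕b13⊕b15⊕b17⊕b19⊕b21⊕b23⊕b25⊕b27⊕b29⊕b31 = 1⊕1⊕1⊕1⊕1⊕1⊕1⊕1⊕0⊕0⊕0⊕1⊕1⊕0⊕1⊕1 = 0
s2: b2⊕b3⊕b6⊕b7⊕b10⊕b11⊕b14⊕b15⊕b18⊕b19⊕b22⊕b23⊕b26⊕b27⊕b30⊕b31 = 1⊕1⊕0⊕1⊕0⊕1⊕1⊕1⊕0⊕0⊕0⊕1⊕0⊕0⊕0⊕1 = 0
s4: b4⊕b5⊕b6⊕b7⊕b12⊕b13⊕b14⊕b15⊕b20⊕b21⊕b22⊕b23⊕b28⊕b29⊕b30⊕b31 = 1⊕1⊕0⊕1⊕0⊕1⊕1⊕1⊕1⊕0⊕0⊕1⊕0⊕1⊕0⊕1 = 0
s8: b8⊕b9⊕b10⊕b11⊕b12⊕b13⊕b14⊕b15⊕b24⊕b25⊕b26⊕b27⊕b28⊕b29⊕b30⊕b31 = 1⊕1⊕0⊕1⊕0⊕1⊕1⊕1⊕1⊕1⊕0⊕0⊕0⊕1⊕0⊕1 = 0
s16: b16⊕b17⊕b18⊕b19⊕b20⊕b21⊕b22⊕b23⊕b24⊕b25⊕b26⊕b27⊕b28⊕b29⊕b30⊕b31 = 1⊕0⊕0⊕0⊕1⊕0⊕0⊕1⊕1⊕1⊕0⊕0⊕0⊕1⊕0⊕1 = 1
Syndrome (s16...s1) = 10000 → position 16.

16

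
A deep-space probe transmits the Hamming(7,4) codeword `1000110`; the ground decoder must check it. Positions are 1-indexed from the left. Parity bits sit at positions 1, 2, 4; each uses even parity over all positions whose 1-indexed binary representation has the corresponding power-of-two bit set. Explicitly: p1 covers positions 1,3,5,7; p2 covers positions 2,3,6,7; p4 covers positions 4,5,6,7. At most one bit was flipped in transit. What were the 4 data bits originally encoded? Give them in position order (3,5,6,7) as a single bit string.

s1: b1⊕b3⊕b5⊕b7 = 1⊕0⊕1⊕0 = 0
s2: b2⊕b3⊕b6⊕b7 = 0⊕0⊕1⊕0 = 1
s4: b4⊕b5⊕b6⊕b7 = 0⊕1⊕1⊕0 = 0
Syndrome (s4...s1) = 010 → position 2.
Flip bit 2: corrected codeword = 1100110
Data bits at positions 3,5,6,7: 0110

0110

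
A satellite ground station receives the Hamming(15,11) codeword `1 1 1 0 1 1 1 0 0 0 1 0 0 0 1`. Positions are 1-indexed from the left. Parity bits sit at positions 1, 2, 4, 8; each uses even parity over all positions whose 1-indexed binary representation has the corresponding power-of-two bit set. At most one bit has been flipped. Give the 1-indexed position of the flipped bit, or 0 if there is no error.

s1: b1⊕b3⊕b5⊕b7⊕b9⊕b11⊕b13⊕b15 = 1⊕1⊕1⊕1⊕0⊕1⊕0⊕1 = 0
s2: b2⊕b3⊕b6⊕b7⊕b10⊕b11⊕b14⊕b15 = 1⊕1⊕1⊕1⊕0⊕1⊕0⊕1 = 0
s4: b4⊕b5⊕b6⊕b7⊕b12⊕b13⊕b14⊕b15 = 0⊕1⊕1⊕1⊕0⊕0⊕0⊕1 = 0
s8: b8⊕b9⊕b10⊕b11⊕b12⊕b13⊕b14⊕b15 = 0⊕0⊕0⊕1⊕0⊕0⊕0⊕1 = 0
Syndrome (s8...s1) = 0000 → position 0 (no error).

0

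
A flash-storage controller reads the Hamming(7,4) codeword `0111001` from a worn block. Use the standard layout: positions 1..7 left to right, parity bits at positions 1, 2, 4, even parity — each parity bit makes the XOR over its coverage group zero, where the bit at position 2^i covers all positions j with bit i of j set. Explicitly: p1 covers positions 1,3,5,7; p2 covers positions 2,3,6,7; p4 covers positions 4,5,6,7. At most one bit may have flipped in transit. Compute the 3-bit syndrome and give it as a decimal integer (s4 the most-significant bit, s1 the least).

s1: b1⊕b3⊕b5⊕b7 = 0⊕1⊕0⊕1 = 0
s2: b2⊕b3⊕b6⊕b7 = 1⊕1⊕0⊕1 = 1
s4: b4⊕b5⊕b6⊕b7 = 1⊕0⊕0⊕1 = 0
Syndrome (s4...s1) = 010 → position 2.

2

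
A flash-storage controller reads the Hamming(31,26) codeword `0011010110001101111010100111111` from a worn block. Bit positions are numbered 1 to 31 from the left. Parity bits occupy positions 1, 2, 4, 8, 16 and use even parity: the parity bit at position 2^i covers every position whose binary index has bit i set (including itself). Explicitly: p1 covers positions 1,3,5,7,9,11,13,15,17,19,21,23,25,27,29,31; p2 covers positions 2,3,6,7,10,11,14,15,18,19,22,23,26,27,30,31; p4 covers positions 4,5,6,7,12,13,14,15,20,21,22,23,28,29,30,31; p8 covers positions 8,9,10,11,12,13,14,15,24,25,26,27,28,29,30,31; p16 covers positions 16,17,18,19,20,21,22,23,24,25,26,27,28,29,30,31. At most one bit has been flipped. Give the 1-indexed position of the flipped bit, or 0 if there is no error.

s1: b1⊕b3⊕b5⊕b7⊕b9⊕b11⊕b13⊕b15⊕b17⊕b19⊕b21⊕b23⊕b25⊕b27⊕b29⊕b31 = 0⊕1⊕0⊕0⊕1⊕0⊕1⊕0⊕1⊕1⊕1⊕1⊕0⊕1⊕1⊕1 = 0
s2: b2⊕b3⊕b6⊕b7⊕b10⊕b11⊕b14⊕b15⊕b18⊕b19⊕b22⊕b23⊕b26⊕b27⊕b30⊕b31 = 0⊕1⊕1⊕0⊕0⊕0⊕1⊕0⊕1⊕1⊕0⊕1⊕1⊕1⊕1⊕1 = 0
s4: b4⊕b5⊕b6⊕b7⊕b12⊕b13⊕b14⊕b15⊕b20⊕b21⊕b22⊕b23⊕b28⊕b29⊕b30⊕b31 = 1⊕0⊕1⊕0⊕0⊕1⊕1⊕0⊕0⊕1⊕0⊕1⊕1⊕1⊕1⊕1 = 0
s8: b8⊕b9⊕b10⊕b11⊕b12⊕b13⊕b14⊕b15⊕b24⊕b25⊕b26⊕b27⊕b28⊕b29⊕b30⊕b31 = 1⊕1⊕0⊕0⊕0⊕1⊕1⊕0⊕0⊕0⊕1⊕1⊕1⊕1⊕1⊕1 = 0
s16: b16⊕b17⊕b18⊕b19⊕b20⊕b21⊕b22⊕b23⊕b24⊕b25⊕b26⊕b27⊕b28⊕b29⊕b30⊕b31 = 1⊕1⊕1⊕1⊕0⊕1⊕0⊕1⊕0⊕0⊕1⊕1⊕1⊕1⊕1⊕1 = 0
Syndrome (s16...s1) = 00000 → position 0 (no error).

0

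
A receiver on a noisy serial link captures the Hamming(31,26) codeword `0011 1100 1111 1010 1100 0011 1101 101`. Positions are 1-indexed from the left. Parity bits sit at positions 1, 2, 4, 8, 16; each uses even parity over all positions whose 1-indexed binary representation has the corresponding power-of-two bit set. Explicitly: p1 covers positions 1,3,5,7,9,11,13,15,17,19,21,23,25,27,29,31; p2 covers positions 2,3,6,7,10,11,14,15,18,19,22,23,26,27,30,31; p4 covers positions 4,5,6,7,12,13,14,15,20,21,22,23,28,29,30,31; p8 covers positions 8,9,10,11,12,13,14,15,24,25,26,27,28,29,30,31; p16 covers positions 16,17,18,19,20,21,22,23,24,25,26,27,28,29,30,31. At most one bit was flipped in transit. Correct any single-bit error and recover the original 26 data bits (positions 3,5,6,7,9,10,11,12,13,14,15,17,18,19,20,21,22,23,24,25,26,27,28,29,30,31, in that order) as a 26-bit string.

s1: b1⊕b3⊕b5⊕b7⊕b9⊕b11⊕b13⊕b15⊕b17⊕b19⊕b21⊕b23⊕b25⊕b27⊕b29⊕b31 = 0⊕1⊕1⊕0⊕1⊕1⊕1⊕1⊕1⊕0⊕0⊕1⊕1⊕0⊕1⊕1 = 1
s2: b2⊕b3⊕b6⊕b7⊕b10⊕b11⊕b14⊕b15⊕b18⊕b19⊕b22⊕b23⊕b26⊕b27⊕b30⊕b31 = 0⊕1⊕1⊕0⊕1⊕1⊕0⊕1⊕1⊕0⊕0⊕1⊕1⊕0⊕0⊕1 = 1
s4: b4⊕b5⊕b6⊕b7⊕b12⊕b13⊕b14⊕b15⊕b20⊕b21⊕b22⊕b23⊕b28⊕b29⊕b30⊕b31 = 1⊕1⊕1⊕0⊕1⊕1⊕0⊕1⊕0⊕0⊕0⊕1⊕1⊕1⊕0⊕1 = 0
s8: b8⊕b9⊕b10⊕b11⊕b12⊕b13⊕b14⊕b15⊕b24⊕b25⊕b26⊕b27⊕b28⊕b29⊕b30⊕b31 = 0⊕1⊕1⊕1⊕1⊕1⊕0⊕1⊕1⊕1⊕1⊕0⊕1⊕1⊕0⊕1 = 0
s16: b16⊕b17⊕b18⊕b19⊕b20⊕b21⊕b22⊕b23⊕b24⊕b25⊕b26⊕b27⊕b28⊕b29⊕b30⊕b31 = 0⊕1⊕1⊕0⊕0⊕0⊕0⊕1⊕1⊕1⊕1⊕0⊕1⊕1⊕0⊕1 = 1
Syndrome (s16...s1) = 10011 → position 19.
Flip bit 19: corrected codeword = 0011110011111010111000111101101
Data bits at positions 3,5,6,7,9,10,11,12,13,14,15,17,18,19,20,21,22,23,24,25,26,27,28,29,30,31: 11101111101111000111101101

11101111101111000111101101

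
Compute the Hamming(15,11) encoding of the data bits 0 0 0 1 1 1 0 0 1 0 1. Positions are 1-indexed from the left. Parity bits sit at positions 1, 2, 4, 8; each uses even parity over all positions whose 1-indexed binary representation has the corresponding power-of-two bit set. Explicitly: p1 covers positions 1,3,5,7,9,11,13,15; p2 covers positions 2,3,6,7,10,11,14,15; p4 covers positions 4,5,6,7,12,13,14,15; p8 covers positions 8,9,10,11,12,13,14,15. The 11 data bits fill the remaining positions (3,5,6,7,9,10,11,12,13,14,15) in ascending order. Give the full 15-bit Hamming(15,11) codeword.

010100101100101

Place data bits at non-power-of-two positions: b3=0, b5=0, b6=0, b7=1, b9=1, b10=1, b11=0, b12=0, b13=1, b14=0, b15=1.
p1 = XOR of data positions {3,5,7,9,11,13,15} = 0⊕0⊕1⊕1⊕0⊕1⊕1 = 0
p2 = XOR of data positions {3,6,7,10,11,14,15} = 0⊕0⊕1⊕1⊕0⊕0⊕1 = 1
p4 = XOR of data positions {5,6,7,12,13,14,15} = 0⊕0⊕1⊕0⊕1⊕0⊕1 = 1
p8 = XOR of data positions {9,10,11,12,13,14,15} = 1⊕1⊕0⊕0⊕1⊕0⊕1 = 0
Codeword b1..b15 = 010100101100101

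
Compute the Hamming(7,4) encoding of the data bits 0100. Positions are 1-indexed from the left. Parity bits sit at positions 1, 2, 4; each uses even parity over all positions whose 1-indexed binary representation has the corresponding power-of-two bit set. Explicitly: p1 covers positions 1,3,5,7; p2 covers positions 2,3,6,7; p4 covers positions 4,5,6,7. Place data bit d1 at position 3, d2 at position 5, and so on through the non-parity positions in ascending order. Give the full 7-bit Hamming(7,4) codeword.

Place data bits at non-power-of-two positions: b3=0, b5=1, b6=0, b7=0.
p1 = XOR of data positions {3,5,7} = 0⊕1⊕0 = 1
p2 = XOR of data positions {3,6,7} = 0⊕0⊕0 = 0
p4 = XOR of data positions {5,6,7} = 1⊕0⊕0 = 1
Codeword b1..b7 = 1001100

1001100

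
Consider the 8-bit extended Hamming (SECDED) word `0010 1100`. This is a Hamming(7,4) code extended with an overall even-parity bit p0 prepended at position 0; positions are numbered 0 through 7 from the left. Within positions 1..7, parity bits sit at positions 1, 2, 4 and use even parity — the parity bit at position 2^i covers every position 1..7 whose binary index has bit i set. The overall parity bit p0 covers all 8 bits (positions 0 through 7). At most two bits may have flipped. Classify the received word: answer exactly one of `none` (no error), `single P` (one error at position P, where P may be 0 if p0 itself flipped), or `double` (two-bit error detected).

s1: b1⊕b3⊕b5⊕b7 = 0⊕0⊕1⊕0 = 1
s2: b2⊕b3⊕b6⊕b7 = 1⊕0⊕0⊕0 = 1
s4: b4⊕b5⊕b6⊕b7 = 1⊕1⊕0⊕0 = 0
Syndrome (s4...s1) = 011 → position 3.
Overall parity (XOR of all 8 bits, including p0): 0⊕0⊕1⊕0⊕1⊕1⊕0⊕0 = 1
Overall=1, syndrome position=3 → single-bit error at position 3.

single 3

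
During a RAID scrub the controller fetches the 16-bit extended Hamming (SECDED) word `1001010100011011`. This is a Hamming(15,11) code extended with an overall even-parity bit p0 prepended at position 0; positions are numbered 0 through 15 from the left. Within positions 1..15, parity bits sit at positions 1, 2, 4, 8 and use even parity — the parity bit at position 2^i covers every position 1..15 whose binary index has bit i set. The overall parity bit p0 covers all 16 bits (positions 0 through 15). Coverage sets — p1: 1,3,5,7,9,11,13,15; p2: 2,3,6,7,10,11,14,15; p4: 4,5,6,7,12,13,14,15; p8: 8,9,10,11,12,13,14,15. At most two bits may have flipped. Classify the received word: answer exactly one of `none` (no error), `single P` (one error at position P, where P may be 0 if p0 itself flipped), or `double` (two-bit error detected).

double

s1: b1⊕b3⊕b5⊕b7⊕b9⊕b11⊕b13⊕b15 = 0⊕1⊕1⊕1⊕0⊕1⊕0⊕1 = 1
s2: b2⊕b3⊕b6⊕b7⊕b10⊕b11⊕b14⊕b15 = 0⊕1⊕0⊕1⊕0⊕1⊕1⊕1 = 1
s4: b4⊕b5⊕b6⊕b7⊕b12⊕b13⊕b14⊕b15 = 0⊕1⊕0⊕1⊕1⊕0⊕1⊕1 = 1
s8: b8⊕b9⊕b10⊕b11⊕b12⊕b13⊕b14⊕b15 = 0⊕0⊕0⊕1⊕1⊕0⊕1⊕1 = 0
Syndrome (s8...s1) = 0111 → position 7.
Overall parity (XOR of all 16 bits, including p0): 1⊕0⊕0⊕1⊕0⊕1⊕0⊕1⊕0⊕0⊕0⊕1⊕1⊕0⊕1⊕1 = 0
Overall=0, syndrome position=7 → double-bit error detected (uncorrectable).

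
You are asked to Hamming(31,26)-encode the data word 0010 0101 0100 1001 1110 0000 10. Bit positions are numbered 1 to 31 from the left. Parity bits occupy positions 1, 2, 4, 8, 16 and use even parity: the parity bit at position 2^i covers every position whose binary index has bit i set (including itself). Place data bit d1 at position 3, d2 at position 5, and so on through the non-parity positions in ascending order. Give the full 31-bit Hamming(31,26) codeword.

Place data bits at non-power-of-two positions: b3=0, b5=0, b6=1, b7=0, b9=0, b10=1, b11=0, b12=1, b13=0, b14=1, b15=0, b17=0, b18=1, b19=0, b20=0, b21=1, b22=1, b23=1, b24=1, b25=0, b26=0, b27=0, b28=0, b29=0, b30=1, b31=0.
p1 = XOR of data positions {3,5,7,9,11,13,15,17,19,21,23,25,27,29,31} = 0⊕0⊕0⊕0⊕0⊕0⊕0⊕0⊕0⊕1⊕1⊕0⊕0⊕0⊕0 = 0
p2 = XOR of data positions {3,6,7,10,11,14,15,18,19,22,23,26,27,30,31} = 0⊕1⊕0⊕1⊕0⊕1⊕0⊕1⊕0⊕1⊕1⊕0⊕0⊕1⊕0 = 1
p4 = XOR of data positions {5,6,7,12,13,14,15,20,21,22,23,28,29,30,31} = 0⊕1⊕0⊕1⊕0⊕1⊕0⊕0⊕1⊕1⊕1⊕0⊕0⊕1⊕0 = 1
p8 = XOR of data positions {9,10,11,12,13,14,15,24,25,26,27,28,29,30,31} = 0⊕1⊕0⊕1⊕0⊕1⊕0⊕1⊕0⊕0⊕0⊕0⊕0⊕1⊕0 = 1
p16 = XOR of data positions {17,18,19,20,21,22,23,24,25,26,27,28,29,30,31} = 0⊕1⊕0⊕0⊕1⊕1⊕1⊕1⊕0⊕0⊕0⊕0⊕0⊕1⊕0 = 0
Codeword b1..b31 = 0101010101010100010011110000010

0101010101010100010011110000010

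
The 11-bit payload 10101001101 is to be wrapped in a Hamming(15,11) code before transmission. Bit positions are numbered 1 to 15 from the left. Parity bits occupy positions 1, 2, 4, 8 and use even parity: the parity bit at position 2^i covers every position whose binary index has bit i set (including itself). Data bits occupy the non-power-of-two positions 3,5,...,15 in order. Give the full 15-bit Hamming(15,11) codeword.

Place data bits at non-power-of-two positions: b3=1, b5=0, b6=1, b7=0, b9=1, b10=0, b11=0, b12=1, b13=1, b14=0, b15=1.
p1 = XOR of data positions {3,5,7,9,11,13,15} = 1⊕0⊕0⊕1⊕0⊕1⊕1 = 0
p2 = XOR of data positions {3,6,7,10,11,14,15} = 1⊕1⊕0⊕0⊕0⊕0⊕1 = 1
p4 = XOR of data positions {5,6,7,12,13,14,15} = 0⊕1⊕0⊕1⊕1⊕0⊕1 = 0
p8 = XOR of data positions {9,10,11,12,13,14,15} = 1⊕0⊕0⊕1⊕1⊕0⊕1 = 0
Codeword b1..b15 = 011001001001101

011001001001101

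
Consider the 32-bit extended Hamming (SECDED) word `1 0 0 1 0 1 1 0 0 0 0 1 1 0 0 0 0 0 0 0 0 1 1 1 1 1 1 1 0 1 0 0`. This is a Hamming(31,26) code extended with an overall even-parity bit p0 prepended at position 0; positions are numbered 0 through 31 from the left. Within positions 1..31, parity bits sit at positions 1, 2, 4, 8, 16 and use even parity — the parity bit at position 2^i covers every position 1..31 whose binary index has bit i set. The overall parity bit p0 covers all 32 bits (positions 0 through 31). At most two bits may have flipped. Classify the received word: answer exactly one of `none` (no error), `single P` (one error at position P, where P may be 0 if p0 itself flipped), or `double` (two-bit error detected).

s1: b1⊕b3⊕b5⊕b7⊕b9⊕b11⊕b13⊕b15⊕b17⊕b19⊕b21⊕b23⊕b25⊕b27⊕b29⊕b31 = 0⊕1⊕1⊕0⊕0⊕1⊕0⊕0⊕0⊕0⊕1⊕1⊕1⊕1⊕1⊕0 = 0
s2: b2⊕b3⊕b6⊕b7⊕b10⊕b11⊕b14⊕b15⊕b18⊕b19⊕b22⊕b23⊕b26⊕b27⊕b30⊕b31 = 0⊕1⊕1⊕0⊕0⊕1⊕0⊕0⊕0⊕0⊕1⊕1⊕1⊕1⊕0⊕0 = 1
s4: b4⊕b5⊕b6⊕b7⊕b12⊕b13⊕b14⊕b15⊕b20⊕b21⊕b22⊕b23⊕b28⊕b29⊕b30⊕b31 = 0⊕1⊕1⊕0⊕1⊕0⊕0⊕0⊕0⊕1⊕1⊕1⊕0⊕1⊕0⊕0 = 1
s8: b8⊕b9⊕b10⊕b11⊕b12⊕b13⊕b14⊕b15⊕b24⊕b25⊕b26⊕b27⊕b28⊕b29⊕b30⊕b31 = 0⊕0⊕0⊕1⊕1⊕0⊕0⊕0⊕1⊕1⊕1⊕1⊕0⊕1⊕0⊕0 = 1
s16: b16⊕b17⊕b18⊕b19⊕b20⊕b21⊕b22⊕b23⊕b24⊕b25⊕b26⊕b27⊕b28⊕b29⊕b30⊕b31 = 0⊕0⊕0⊕0⊕0⊕1⊕1⊕1⊕1⊕1⊕1⊕1⊕0⊕1⊕0⊕0 = 0
Syndrome (s16...s1) = 01110 → position 14.
Overall parity (XOR of all 32 bits, including p0): 1⊕0⊕0⊕1⊕0⊕1⊕1⊕0⊕0⊕0⊕0⊕1⊕1⊕0⊕0⊕0⊕0⊕0⊕0⊕0⊕0⊕1⊕1⊕1⊕1⊕1⊕1⊕1⊕0⊕1⊕0⊕0 = 0
Overall=0, syndrome position=14 → double-bit error detected (uncorrectable).

double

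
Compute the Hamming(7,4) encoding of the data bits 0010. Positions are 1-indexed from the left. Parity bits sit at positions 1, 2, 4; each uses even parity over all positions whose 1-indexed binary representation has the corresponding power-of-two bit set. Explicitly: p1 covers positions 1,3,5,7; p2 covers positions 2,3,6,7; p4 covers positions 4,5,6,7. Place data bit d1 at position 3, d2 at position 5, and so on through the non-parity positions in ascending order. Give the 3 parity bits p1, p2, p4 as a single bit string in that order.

011

Place data bits at non-power-of-two positions: b3=0, b5=0, b6=1, b7=0.
p1 = XOR of data positions {3,5,7} = 0⊕0⊕0 = 0
p2 = XOR of data positions {3,6,7} = 0⊕1⊕0 = 1
p4 = XOR of data positions {5,6,7} = 0⊕1⊕0 = 1
Parity bits p1,p2,p4 = 011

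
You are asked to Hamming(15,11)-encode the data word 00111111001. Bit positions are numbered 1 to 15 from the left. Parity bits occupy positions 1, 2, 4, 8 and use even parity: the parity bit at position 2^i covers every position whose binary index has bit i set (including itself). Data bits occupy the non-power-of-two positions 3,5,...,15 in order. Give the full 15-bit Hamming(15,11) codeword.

010001111111001

Place data bits at non-power-of-two positions: b3=0, b5=0, b6=1, b7=1, b9=1, b10=1, b11=1, b12=1, b13=0, b14=0, b15=1.
p1 = XOR of data positions {3,5,7,9,11,13,15} = 0⊕0⊕1⊕1⊕1⊕0⊕1 = 0
p2 = XOR of data positions {3,6,7,10,11,14,15} = 0⊕1⊕1⊕1⊕1⊕0⊕1 = 1
p4 = XOR of data positions {5,6,7,12,13,14,15} = 0⊕1⊕1⊕1⊕0⊕0⊕1 = 0
p8 = XOR of data positions {9,10,11,12,13,14,15} = 1⊕1⊕1⊕1⊕0⊕0⊕1 = 1
Codeword b1..b15 = 010001111111001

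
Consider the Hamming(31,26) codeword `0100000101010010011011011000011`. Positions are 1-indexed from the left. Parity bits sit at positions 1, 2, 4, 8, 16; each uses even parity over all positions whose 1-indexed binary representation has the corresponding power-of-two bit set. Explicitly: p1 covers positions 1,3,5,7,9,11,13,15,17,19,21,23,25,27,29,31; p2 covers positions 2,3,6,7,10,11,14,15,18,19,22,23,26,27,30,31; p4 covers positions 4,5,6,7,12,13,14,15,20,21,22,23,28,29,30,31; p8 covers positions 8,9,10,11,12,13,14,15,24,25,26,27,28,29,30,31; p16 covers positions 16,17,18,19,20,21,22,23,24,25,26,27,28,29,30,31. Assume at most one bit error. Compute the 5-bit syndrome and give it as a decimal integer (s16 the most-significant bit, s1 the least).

s1: b1⊕b3⊕b5⊕b7⊕b9⊕b11⊕b13⊕b15⊕b17⊕b19⊕b21⊕b23⊕b25⊕b27⊕b29⊕b31 = 0⊕0⊕0⊕0⊕0⊕0⊕0⊕1⊕0⊕1⊕1⊕0⊕1⊕0⊕0⊕1 = 1
s2: b2⊕b3⊕b6⊕b7⊕b10⊕b11⊕b14⊕b15⊕b18⊕b19⊕b22⊕b23⊕b26⊕b27⊕b30⊕b31 = 1⊕0⊕0⊕0⊕1⊕0⊕0⊕1⊕1⊕1⊕1⊕0⊕0⊕0⊕1⊕1 = 0
s4: b4⊕b5⊕b6⊕b7⊕b12⊕b13⊕b14⊕b15⊕b20⊕b21⊕b22⊕b23⊕b28⊕b29⊕b30⊕b31 = 0⊕0⊕0⊕0⊕1⊕0⊕0⊕1⊕0⊕1⊕1⊕0⊕0⊕0⊕1⊕1 = 0
s8: b8⊕b9⊕b10⊕b11⊕b12⊕b13⊕b14⊕b15⊕b24⊕b25⊕b26⊕b27⊕b28⊕b29⊕b30⊕b31 = 1⊕0⊕1⊕0⊕1⊕0⊕0⊕1⊕1⊕1⊕0⊕0⊕0⊕0⊕1⊕1 = 0
s16: b16⊕b17⊕b18⊕b19⊕b20⊕b21⊕b22⊕b23⊕b24⊕b25⊕b26⊕b27⊕b28⊕b29⊕b30⊕b31 = 0⊕0⊕1⊕1⊕0⊕1⊕1⊕0⊕1⊕1⊕0⊕0⊕0⊕0⊕1⊕1 = 0
Syndrome (s16...s1) = 00001 → position 1.

1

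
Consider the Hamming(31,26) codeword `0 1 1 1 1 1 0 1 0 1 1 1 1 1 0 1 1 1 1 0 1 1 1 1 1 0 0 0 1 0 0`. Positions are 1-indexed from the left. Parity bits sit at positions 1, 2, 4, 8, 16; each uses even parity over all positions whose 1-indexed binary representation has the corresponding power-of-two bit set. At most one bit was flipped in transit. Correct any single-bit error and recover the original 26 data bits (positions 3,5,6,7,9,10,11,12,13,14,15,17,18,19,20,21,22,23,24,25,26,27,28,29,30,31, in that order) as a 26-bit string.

s1: b1⊕b3⊕b5⊕b7⊕b9⊕b11⊕b13⊕b15⊕b17⊕b19⊕b21⊕b23⊕b25⊕b27⊕b29⊕b31 = 0⊕1⊕1⊕0⊕0⊕1⊕1⊕0⊕1⊕1⊕1⊕1⊕1⊕0⊕1⊕0 = 0
s2: b2⊕b3⊕b6⊕b7⊕b10⊕b11⊕b14⊕b15⊕b18⊕b19⊕b22⊕b23⊕b26⊕b27⊕b30⊕b31 = 1⊕1⊕1⊕0⊕1⊕1⊕1⊕0⊕1⊕1⊕1⊕1⊕0⊕0⊕0⊕0 = 0
s4: b4⊕b5⊕b6⊕b7⊕b12⊕b13⊕b14⊕b15⊕b20⊕b21⊕b22⊕b23⊕b28⊕b29⊕b30⊕b31 = 1⊕1⊕1⊕0⊕1⊕1⊕1⊕0⊕0⊕1⊕1⊕1⊕0⊕1⊕0⊕0 = 0
s8: b8⊕b9⊕b10⊕b11⊕b12⊕b13⊕b14⊕b15⊕b24⊕b25⊕b26⊕b27⊕b28⊕b29⊕b30⊕b31 = 1⊕0⊕1⊕1⊕1⊕1⊕1⊕0⊕1⊕1⊕0⊕0⊕0⊕1⊕0⊕0 = 1
s16: b16⊕b17⊕b18⊕b19⊕b20⊕b21⊕b22⊕b23⊕b24⊕b25⊕b26⊕b27⊕b28⊕b29⊕b30⊕b31 = 1⊕1⊕1⊕1⊕0⊕1⊕1⊕1⊕1⊕1⊕0⊕0⊕0⊕1⊕0⊕0 = 0
Syndrome (s16...s1) = 01000 → position 8.
Flip bit 8: corrected codeword = 0111110001111101111011111000100
Data bits at positions 3,5,6,7,9,10,11,12,13,14,15,17,18,19,20,21,22,23,24,25,26,27,28,29,30,31: 11100111110111011111000100

11100111110111011111000100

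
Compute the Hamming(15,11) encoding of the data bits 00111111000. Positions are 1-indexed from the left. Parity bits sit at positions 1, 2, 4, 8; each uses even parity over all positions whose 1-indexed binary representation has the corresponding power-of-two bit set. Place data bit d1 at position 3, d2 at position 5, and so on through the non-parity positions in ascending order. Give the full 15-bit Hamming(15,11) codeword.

Place data bits at non-power-of-two positions: b3=0, b5=0, b6=1, b7=1, b9=1, b10=1, b11=1, b12=1, b13=0, b14=0, b15=0.
p1 = XOR of data positions {3,5,7,9,11,13,15} = 0⊕0⊕1⊕1⊕1⊕0⊕0 = 1
p2 = XOR of data positions {3,6,7,10,11,14,15} = 0⊕1⊕1⊕1⊕1⊕0⊕0 = 0
p4 = XOR of data positions {5,6,7,12,13,14,15} = 0⊕1⊕1⊕1⊕0⊕0⊕0 = 1
p8 = XOR of data positions {9,10,11,12,13,14,15} = 1⊕1⊕1⊕1⊕0⊕0⊕0 = 0
Codeword b1..b15 = 100101101111000

100101101111000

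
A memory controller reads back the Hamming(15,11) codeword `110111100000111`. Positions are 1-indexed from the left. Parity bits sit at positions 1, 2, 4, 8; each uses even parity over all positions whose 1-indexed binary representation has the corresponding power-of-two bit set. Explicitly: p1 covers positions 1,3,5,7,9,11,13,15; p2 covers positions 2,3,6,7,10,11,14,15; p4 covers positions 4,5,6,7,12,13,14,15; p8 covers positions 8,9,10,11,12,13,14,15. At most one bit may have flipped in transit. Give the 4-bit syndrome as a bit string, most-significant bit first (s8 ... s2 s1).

1111

s1: b1⊕b3⊕b5⊕b7⊕b9⊕b11⊕b13⊕b15 = 1⊕0⊕1⊕1⊕0⊕0⊕1⊕1 = 1
s2: b2⊕b3⊕b6⊕b7⊕b10⊕b11⊕b14⊕b15 = 1⊕0⊕1⊕1⊕0⊕0⊕1⊕1 = 1
s4: b4⊕b5⊕b6⊕b7⊕b12⊕b13⊕b14⊕b15 = 1⊕1⊕1⊕1⊕0⊕1⊕1⊕1 = 1
s8: b8⊕b9⊕b10⊕b11⊕b12⊕b13⊕b14⊕b15 = 0⊕0⊕0⊕0⊕0⊕1⊕1⊕1 = 1
Syndrome (s8...s1) = 1111 → position 15.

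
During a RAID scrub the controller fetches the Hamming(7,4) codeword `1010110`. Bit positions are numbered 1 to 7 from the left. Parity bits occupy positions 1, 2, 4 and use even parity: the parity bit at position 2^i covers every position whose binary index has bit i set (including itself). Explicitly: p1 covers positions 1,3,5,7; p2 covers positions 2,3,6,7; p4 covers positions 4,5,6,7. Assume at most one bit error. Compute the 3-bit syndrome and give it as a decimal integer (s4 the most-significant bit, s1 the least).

1

s1: b1⊕b3⊕b5⊕b7 = 1⊕1⊕1⊕0 = 1
s2: b2⊕b3⊕b6⊕b7 = 0⊕1⊕1⊕0 = 0
s4: b4⊕b5⊕b6⊕b7 = 0⊕1⊕1⊕0 = 0
Syndrome (s4...s1) = 001 → position 1.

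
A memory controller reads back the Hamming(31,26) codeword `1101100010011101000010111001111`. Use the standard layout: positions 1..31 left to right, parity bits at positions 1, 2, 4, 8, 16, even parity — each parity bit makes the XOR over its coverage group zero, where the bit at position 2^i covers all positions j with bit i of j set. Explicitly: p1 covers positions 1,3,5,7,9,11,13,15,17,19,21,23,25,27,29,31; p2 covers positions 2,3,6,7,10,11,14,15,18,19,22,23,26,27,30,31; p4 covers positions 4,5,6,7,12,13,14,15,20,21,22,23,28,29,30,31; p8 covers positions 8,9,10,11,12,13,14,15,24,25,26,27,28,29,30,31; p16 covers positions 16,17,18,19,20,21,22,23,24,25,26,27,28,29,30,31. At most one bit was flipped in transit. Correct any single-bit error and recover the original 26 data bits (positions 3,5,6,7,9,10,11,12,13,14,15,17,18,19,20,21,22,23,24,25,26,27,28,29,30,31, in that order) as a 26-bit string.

s1: b1⊕b3⊕b5⊕b7⊕b9⊕b11⊕b13⊕b15⊕b17⊕b19⊕b21⊕b23⊕b25⊕b27⊕b29⊕b31 = 1⊕0⊕1⊕0⊕1⊕0⊕1⊕0⊕0⊕0⊕1⊕1⊕1⊕0⊕1⊕1 = 1
s2: b2⊕b3⊕b6⊕b7⊕b10⊕b11⊕b14⊕b15⊕b18⊕b19⊕b22⊕b23⊕b26⊕b27⊕b30⊕b31 = 1⊕0⊕0⊕0⊕0⊕0⊕1⊕0⊕0⊕0⊕0⊕1⊕0⊕0⊕1⊕1 = 1
s4: b4⊕b5⊕b6⊕b7⊕b12⊕b13⊕b14⊕b15⊕b20⊕b21⊕b22⊕b23⊕b28⊕b29⊕b30⊕b31 = 1⊕1⊕0⊕0⊕1⊕1⊕1⊕0⊕0⊕1⊕0⊕1⊕1⊕1⊕1⊕1 = 1
s8: b8⊕b9⊕b10⊕b11⊕b12⊕b13⊕b14⊕b15⊕b24⊕b25⊕b26⊕b27⊕b28⊕b29⊕b30⊕b31 = 0⊕1⊕0⊕0⊕1⊕1⊕1⊕0⊕1⊕1⊕0⊕0⊕1⊕1⊕1⊕1 = 0
s16: b16⊕b17⊕b18⊕b19⊕b20⊕b21⊕b22⊕b23⊕b24⊕b25⊕b26⊕b27⊕b28⊕b29⊕b30⊕b31 = 1⊕0⊕0⊕0⊕0⊕1⊕0⊕1⊕1⊕1⊕0⊕0⊕1⊕1⊕1⊕1 = 1
Syndrome (s16...s1) = 10111 → position 23.
Flip bit 23: corrected codeword = 1101100010011101000010011001111
Data bits at positions 3,5,6,7,9,10,11,12,13,14,15,17,18,19,20,21,22,23,24,25,26,27,28,29,30,31: 01001001110000010011001111

01001001110000010011001111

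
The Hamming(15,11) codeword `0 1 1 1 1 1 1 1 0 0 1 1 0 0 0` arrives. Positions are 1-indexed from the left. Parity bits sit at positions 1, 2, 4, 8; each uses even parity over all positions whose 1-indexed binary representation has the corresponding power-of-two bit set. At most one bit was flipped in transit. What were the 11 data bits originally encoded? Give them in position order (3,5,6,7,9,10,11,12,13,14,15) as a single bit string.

s1: b1⊕b3⊕b5⊕b7⊕b9⊕b11⊕b13⊕b15 = 0⊕1⊕1⊕1⊕0⊕1⊕0⊕0 = 0
s2: b2⊕b3⊕b6⊕b7⊕b10⊕b11⊕b14⊕b15 = 1⊕1⊕1⊕1⊕0⊕1⊕0⊕0 = 1
s4: b4⊕b5⊕b6⊕b7⊕b12⊕b13⊕b14⊕b15 = 1⊕1⊕1⊕1⊕1⊕0⊕0⊕0 = 1
s8: b8⊕b9⊕b10⊕b11⊕b12⊕b13⊕b14⊕b15 = 1⊕0⊕0⊕1⊕1⊕0⊕0⊕0 = 1
Syndrome (s8...s1) = 1110 → position 14.
Flip bit 14: corrected codeword = 011111110011010
Data bits at positions 3,5,6,7,9,10,11,12,13,14,15: 11110011010

11110011010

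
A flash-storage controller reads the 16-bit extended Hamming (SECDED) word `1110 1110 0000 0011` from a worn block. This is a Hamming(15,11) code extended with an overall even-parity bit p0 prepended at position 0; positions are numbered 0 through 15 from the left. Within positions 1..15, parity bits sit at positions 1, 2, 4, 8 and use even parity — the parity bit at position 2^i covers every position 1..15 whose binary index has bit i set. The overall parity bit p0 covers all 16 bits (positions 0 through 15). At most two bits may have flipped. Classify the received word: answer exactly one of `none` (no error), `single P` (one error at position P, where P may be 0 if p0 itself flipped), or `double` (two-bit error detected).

double

s1: b1⊕b3⊕b5⊕b7⊕b9⊕b11⊕b13⊕b15 = 1⊕0⊕1⊕0⊕0⊕0⊕0⊕1 = 1
s2: b2⊕b3⊕b6⊕b7⊕b10⊕b11⊕b14⊕b15 = 1⊕0⊕1⊕0⊕0⊕0⊕1⊕1 = 0
s4: b4⊕b5⊕b6⊕b7⊕b12⊕b13⊕b14⊕b15 = 1⊕1⊕1⊕0⊕0⊕0⊕1⊕1 = 1
s8: b8⊕b9⊕b10⊕b11⊕b12⊕b13⊕b14⊕b15 = 0⊕0⊕0⊕0⊕0⊕0⊕1⊕1 = 0
Syndrome (s8...s1) = 0101 → position 5.
Overall parity (XOR of all 16 bits, including p0): 1⊕1⊕1⊕0⊕1⊕1⊕1⊕0⊕0⊕0⊕0⊕0⊕0⊕0⊕1⊕1 = 0
Overall=0, syndrome position=5 → double-bit error detected (uncorrectable).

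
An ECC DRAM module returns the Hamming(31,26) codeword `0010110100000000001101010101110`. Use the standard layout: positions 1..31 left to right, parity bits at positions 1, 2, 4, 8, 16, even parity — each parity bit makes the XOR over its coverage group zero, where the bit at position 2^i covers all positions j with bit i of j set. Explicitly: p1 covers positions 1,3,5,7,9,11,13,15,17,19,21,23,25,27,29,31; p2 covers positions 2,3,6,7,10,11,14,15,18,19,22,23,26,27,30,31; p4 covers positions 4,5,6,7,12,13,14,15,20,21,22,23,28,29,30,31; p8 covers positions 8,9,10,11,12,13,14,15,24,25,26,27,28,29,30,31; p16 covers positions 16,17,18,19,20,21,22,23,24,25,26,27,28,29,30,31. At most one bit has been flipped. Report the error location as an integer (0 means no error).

4

s1: b1⊕b3⊕b5⊕b7⊕b9⊕b11⊕b13⊕b15⊕b17⊕b19⊕b21⊕b23⊕b25⊕b27⊕b29⊕b31 = 0⊕1⊕1⊕0⊕0⊕0⊕0⊕0⊕0⊕1⊕0⊕0⊕0⊕0⊕1⊕0 = 0
s2: b2⊕b3⊕b6⊕b7⊕b10⊕b11⊕b14⊕b15⊕b18⊕b19⊕b22⊕b23⊕b26⊕b27⊕b30⊕b31 = 0⊕1⊕1⊕0⊕0⊕0⊕0⊕0⊕0⊕1⊕1⊕0⊕1⊕0⊕1⊕0 = 0
s4: b4⊕b5⊕b6⊕b7⊕b12⊕b13⊕b14⊕b15⊕b20⊕b21⊕b22⊕b23⊕b28⊕b29⊕b30⊕b31 = 0⊕1⊕1⊕0⊕0⊕0⊕0⊕0⊕1⊕0⊕1⊕0⊕1⊕1⊕1⊕0 = 1
s8: b8⊕b9⊕b10⊕b11⊕b12⊕b13⊕b14⊕b15⊕b24⊕b25⊕b26⊕b27⊕b28⊕b29⊕b30⊕b31 = 1⊕0⊕0⊕0⊕0⊕0⊕0⊕0⊕1⊕0⊕1⊕0⊕1⊕1⊕1⊕0 = 0
s16: b16⊕b17⊕b18⊕b19⊕b20⊕b21⊕b22⊕b23⊕b24⊕b25⊕b26⊕b27⊕b28⊕b29⊕b30⊕b31 = 0⊕0⊕0⊕1⊕1⊕0⊕1⊕0⊕1⊕0⊕1⊕0⊕1⊕1⊕1⊕0 = 0
Syndrome (s16...s1) = 00100 → position 4.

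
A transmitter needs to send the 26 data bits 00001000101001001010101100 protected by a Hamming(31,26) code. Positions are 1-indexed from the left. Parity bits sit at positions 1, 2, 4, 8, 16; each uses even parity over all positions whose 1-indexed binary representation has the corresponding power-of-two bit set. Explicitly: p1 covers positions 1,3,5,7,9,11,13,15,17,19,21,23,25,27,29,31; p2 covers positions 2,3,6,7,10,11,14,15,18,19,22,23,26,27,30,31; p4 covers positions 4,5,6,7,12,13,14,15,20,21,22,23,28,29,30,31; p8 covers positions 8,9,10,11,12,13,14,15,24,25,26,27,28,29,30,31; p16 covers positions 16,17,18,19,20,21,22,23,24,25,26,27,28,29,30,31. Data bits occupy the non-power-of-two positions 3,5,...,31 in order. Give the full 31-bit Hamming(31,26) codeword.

1001000110001010001001010101100

Place data bits at non-power-of-two positions: b3=0, b5=0, b6=0, b7=0, b9=1, b10=0, b11=0, b12=0, b13=1, b14=0, b15=1, b17=0, b18=0, b19=1, b20=0, b21=0, b22=1, b23=0, b24=1, b25=0, b26=1, b27=0, b28=1, b29=1, b30=0, b31=0.
p1 = XOR of data positions {3,5,7,9,11,13,15,17,19,21,23,25,27,29,31} = 0⊕0⊕0⊕1⊕0⊕1⊕1⊕0⊕1⊕0⊕0⊕0⊕0⊕1⊕0 = 1
p2 = XOR of data positions {3,6,7,10,11,14,15,18,19,22,23,26,27,30,31} = 0⊕0⊕0⊕0⊕0⊕0⊕1⊕0⊕1⊕1⊕0⊕1⊕0⊕0⊕0 = 0
p4 = XOR of data positions {5,6,7,12,13,14,15,20,21,22,23,28,29,30,31} = 0⊕0⊕0⊕0⊕1⊕0⊕1⊕0⊕0⊕1⊕0⊕1⊕1⊕0⊕0 = 1
p8 = XOR of data positions {9,10,11,12,13,14,15,24,25,26,27,28,29,30,31} = 1⊕0⊕0⊕0⊕1⊕0⊕1⊕1⊕0⊕1⊕0⊕1⊕1⊕0⊕0 = 1
p16 = XOR of data positions {17,18,19,20,21,22,23,24,25,26,27,28,29,30,31} = 0⊕0⊕1⊕0⊕0⊕1⊕0⊕1⊕0⊕1⊕0⊕1⊕1⊕0⊕0 = 0
Codeword b1..b31 = 1001000110001010001001010101100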